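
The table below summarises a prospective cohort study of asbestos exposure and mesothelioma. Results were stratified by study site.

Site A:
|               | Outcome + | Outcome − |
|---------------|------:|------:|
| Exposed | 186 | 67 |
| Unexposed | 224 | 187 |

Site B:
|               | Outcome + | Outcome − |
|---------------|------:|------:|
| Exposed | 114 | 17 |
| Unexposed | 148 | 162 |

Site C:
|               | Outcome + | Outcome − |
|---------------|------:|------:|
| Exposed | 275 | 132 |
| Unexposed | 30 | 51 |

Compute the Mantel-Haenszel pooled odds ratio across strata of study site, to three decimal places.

3.377

OR_MH = Σ(aᵢdᵢ/nᵢ) / Σ(bᵢcᵢ/nᵢ), where nᵢ is the stratum total.
Stratum 1 (Site A): n = 664; a·d/n = 186·187/664 = 52.3825; b·c/n = 67·224/664 = 22.6024
Stratum 2 (Site B): n = 441; a·d/n = 114·162/441 = 41.8776; b·c/n = 17·148/441 = 5.7052
Stratum 3 (Site C): n = 488; a·d/n = 275·51/488 = 28.7398; b·c/n = 132·30/488 = 8.1148
OR_MH = (52.3825 + 41.8776 + 28.7398) / (22.6024 + 5.7052 + 8.1148) = 122.9998 / 36.4224 = 3.37704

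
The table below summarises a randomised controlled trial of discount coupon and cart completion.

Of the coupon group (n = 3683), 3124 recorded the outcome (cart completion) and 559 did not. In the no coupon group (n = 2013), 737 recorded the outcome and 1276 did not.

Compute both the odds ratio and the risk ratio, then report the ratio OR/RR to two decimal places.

From the description: a = 3124, b = 559, c = 737, d = 1276.
OR = (3124·1276)/(559·737) = 3986224/411983 = 9.67570
Risk in exposed = 3124/3683 = 0.84822; risk in unexposed = 737/2013 = 0.36612; RR = 2.31678
OR/RR = 9.67570 / 2.31678 = 4.17635
The outcome is not rare, so the OR lies further from 1 than the RR.

4.18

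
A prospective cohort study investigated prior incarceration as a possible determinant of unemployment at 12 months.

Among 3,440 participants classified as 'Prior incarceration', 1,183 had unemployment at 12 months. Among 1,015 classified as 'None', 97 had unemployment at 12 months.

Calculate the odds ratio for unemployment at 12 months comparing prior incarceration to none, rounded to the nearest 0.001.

From the description: a = 1183, b = 2257, c = 97, d = 918.
OR = (a·d)/(b·c) = (1183 × 918) / (2257 × 97) = 1085994 / 218929 = 4.96048
The odds of unemployment at 12 months are about 4.96 times as high in the prior incarceration group.

4.960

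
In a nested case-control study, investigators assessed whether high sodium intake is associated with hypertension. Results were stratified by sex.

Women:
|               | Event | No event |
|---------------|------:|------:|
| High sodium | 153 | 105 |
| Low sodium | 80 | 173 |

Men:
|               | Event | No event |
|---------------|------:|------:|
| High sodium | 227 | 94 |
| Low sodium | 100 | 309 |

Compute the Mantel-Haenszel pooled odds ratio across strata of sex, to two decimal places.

5.04

OR_MH = Σ(aᵢdᵢ/nᵢ) / Σ(bᵢcᵢ/nᵢ), where nᵢ is the stratum total.
Stratum 1 (Women): n = 511; a·d/n = 153·173/511 = 51.7984; b·c/n = 105·80/511 = 16.4384
Stratum 2 (Men): n = 730; a·d/n = 227·309/730 = 96.0863; b·c/n = 94·100/730 = 12.8767
OR_MH = (51.7984 + 96.0863) / (16.4384 + 12.8767) = 147.8847 / 29.3151 = 5.04467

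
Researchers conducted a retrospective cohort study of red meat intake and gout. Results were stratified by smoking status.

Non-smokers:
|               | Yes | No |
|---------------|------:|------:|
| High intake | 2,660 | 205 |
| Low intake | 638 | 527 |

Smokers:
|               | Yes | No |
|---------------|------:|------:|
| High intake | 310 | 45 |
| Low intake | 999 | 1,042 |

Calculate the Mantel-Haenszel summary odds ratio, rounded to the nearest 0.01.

OR_MH = Σ(aᵢdᵢ/nᵢ) / Σ(bᵢcᵢ/nᵢ), where nᵢ is the stratum total.
Stratum 1 (Non-smokers): n = 4030; a·d/n = 2660·527/4030 = 347.8462; b·c/n = 205·638/4030 = 32.4541
Stratum 2 (Smokers): n = 2396; a·d/n = 310·1042/2396 = 134.8164; b·c/n = 45·999/2396 = 18.7625
OR_MH = (347.8462 + 134.8164) / (32.4541 + 18.7625) = 482.6625 / 51.2166 = 9.42394

9.42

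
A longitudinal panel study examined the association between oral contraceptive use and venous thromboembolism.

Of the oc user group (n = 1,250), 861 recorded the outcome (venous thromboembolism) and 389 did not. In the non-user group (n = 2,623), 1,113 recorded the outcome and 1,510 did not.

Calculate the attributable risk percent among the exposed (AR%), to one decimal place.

From the description: a = 861, b = 389, c = 1113, d = 1510.
Risk in exposed = 861/1250 = 0.68880; risk in unexposed = 1113/2623 = 0.42432.
RR = 0.68880/0.42432 = 1.62329
AR% = (RR − 1)/RR × 100 = (1.62329 − 1)/1.62329 × 100 = 38.3967%

38.4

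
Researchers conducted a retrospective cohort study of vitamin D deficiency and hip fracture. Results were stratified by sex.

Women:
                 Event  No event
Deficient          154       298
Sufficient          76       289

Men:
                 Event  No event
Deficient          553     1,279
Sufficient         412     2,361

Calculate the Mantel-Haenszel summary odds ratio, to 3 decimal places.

2.378

OR_MH = Σ(aᵢdᵢ/nᵢ) / Σ(bᵢcᵢ/nᵢ), where nᵢ is the stratum total.
Stratum 1 (Women): n = 817; a·d/n = 154·289/817 = 54.4749; b·c/n = 298·76/817 = 27.7209
Stratum 2 (Men): n = 4605; a·d/n = 553·2361/4605 = 283.5251; b·c/n = 1279·412/4605 = 114.4295
OR_MH = (54.4749 + 283.5251) / (27.7209 + 114.4295) = 338.0000 / 142.1505 = 2.37776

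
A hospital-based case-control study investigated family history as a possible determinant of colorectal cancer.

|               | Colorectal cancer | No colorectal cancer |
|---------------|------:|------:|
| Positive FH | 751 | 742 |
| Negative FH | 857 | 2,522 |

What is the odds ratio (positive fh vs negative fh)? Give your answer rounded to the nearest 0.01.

2.98

Cells: a = 751, b = 742, c = 857, d = 2522.
OR = (a·d)/(b·c) = (751 × 2522) / (742 × 857) = 1894022 / 635894 = 2.97852
The odds of colorectal cancer are about 2.98 times as high in the positive fh group.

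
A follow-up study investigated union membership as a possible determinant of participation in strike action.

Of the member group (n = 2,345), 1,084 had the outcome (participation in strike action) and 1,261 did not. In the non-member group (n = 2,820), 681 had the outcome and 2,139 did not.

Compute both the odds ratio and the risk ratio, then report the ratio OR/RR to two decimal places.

1.41

From the description: a = 1084, b = 1261, c = 681, d = 2139.
OR = (1084·2139)/(1261·681) = 2318676/858741 = 2.70009
Risk in exposed = 1084/2345 = 0.46226; risk in unexposed = 681/2820 = 0.24149; RR = 1.91420
OR/RR = 2.70009 / 1.91420 = 1.41055
The outcome is not rare, so the OR lies further from 1 than the RR.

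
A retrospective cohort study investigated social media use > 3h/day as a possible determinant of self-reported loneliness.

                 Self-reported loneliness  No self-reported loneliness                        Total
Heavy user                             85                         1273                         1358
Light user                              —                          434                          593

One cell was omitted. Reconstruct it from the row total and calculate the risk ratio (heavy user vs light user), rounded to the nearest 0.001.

The missing cell is in the unexposed row: 593 − 434 = 159.
So a = 85, b = 1273, c = 159, d = 434.
RR = [a/(a+b)] / [c/(c+d)] = (85/1358) / (159/593) = 0.06259/0.26813 = 0.23344

0.233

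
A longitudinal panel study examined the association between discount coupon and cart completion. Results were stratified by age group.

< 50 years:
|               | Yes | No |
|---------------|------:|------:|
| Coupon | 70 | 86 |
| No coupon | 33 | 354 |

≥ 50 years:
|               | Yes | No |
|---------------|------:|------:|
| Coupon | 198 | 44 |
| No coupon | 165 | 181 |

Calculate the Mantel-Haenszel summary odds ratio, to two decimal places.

6.07

OR_MH = Σ(aᵢdᵢ/nᵢ) / Σ(bᵢcᵢ/nᵢ), where nᵢ is the stratum total.
Stratum 1 (< 50 years): n = 543; a·d/n = 70·354/543 = 45.6354; b·c/n = 86·33/543 = 5.2265
Stratum 2 (≥ 50 years): n = 588; a·d/n = 198·181/588 = 60.9490; b·c/n = 44·165/588 = 12.3469
OR_MH = (45.6354 + 60.9490) / (5.2265 + 12.3469) = 106.5843 / 17.5735 = 6.06507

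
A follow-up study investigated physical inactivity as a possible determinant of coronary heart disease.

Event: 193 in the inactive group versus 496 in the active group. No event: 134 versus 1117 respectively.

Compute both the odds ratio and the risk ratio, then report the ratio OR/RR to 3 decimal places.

1.690

From the description: a = 193, b = 134, c = 496, d = 1117.
OR = (193·1117)/(134·496) = 215581/66464 = 3.24358
Risk in exposed = 193/327 = 0.59021; risk in unexposed = 496/1613 = 0.30750; RR = 1.91939
OR/RR = 3.24358 / 1.91939 = 1.68990
The outcome is not rare, so the OR lies further from 1 than the RR.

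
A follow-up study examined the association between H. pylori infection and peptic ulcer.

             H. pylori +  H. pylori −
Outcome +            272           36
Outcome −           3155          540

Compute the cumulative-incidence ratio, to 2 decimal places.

1.27

Reading the table with exposure as columns: a = 272 (H. pylori +, case), b = 3155 (H. pylori +, non-case), c = 36 (H. pylori −, case), d = 540.
Risk in exposed = 272/3427 = 0.07937; risk in unexposed = 36/576 = 0.06250.
RR = 0.07937 / 0.06250 = 1.26992
The risk among the exposed is 1.27 times that among the unexposed.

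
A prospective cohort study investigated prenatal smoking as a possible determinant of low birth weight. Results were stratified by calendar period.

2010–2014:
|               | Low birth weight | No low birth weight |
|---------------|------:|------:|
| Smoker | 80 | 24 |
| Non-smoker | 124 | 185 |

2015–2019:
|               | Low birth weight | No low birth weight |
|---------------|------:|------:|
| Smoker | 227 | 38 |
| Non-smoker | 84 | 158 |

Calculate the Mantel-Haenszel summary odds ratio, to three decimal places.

OR_MH = Σ(aᵢdᵢ/nᵢ) / Σ(bᵢcᵢ/nᵢ), where nᵢ is the stratum total.
Stratum 1 (2010–2014): n = 413; a·d/n = 80·185/413 = 35.8354; b·c/n = 24·124/413 = 7.2058
Stratum 2 (2015–2019): n = 507; a·d/n = 227·158/507 = 70.7416; b·c/n = 38·84/507 = 6.2959
OR_MH = (35.8354 + 70.7416) / (7.2058 + 6.2959) = 106.5770 / 13.5017 = 7.89361

7.894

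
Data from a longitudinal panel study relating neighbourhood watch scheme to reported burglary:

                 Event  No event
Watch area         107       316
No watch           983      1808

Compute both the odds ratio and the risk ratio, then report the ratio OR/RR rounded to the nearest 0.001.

Cells: a = 107, b = 316, c = 983, d = 1808.
OR = (107·1808)/(316·983) = 193456/310628 = 0.62279
Risk in exposed = 107/423 = 0.25296; risk in unexposed = 983/2791 = 0.35220; RR = 0.71821
OR/RR = 0.62279 / 0.71821 = 0.86715
The outcome is not rare, so the OR lies further from 1 than the RR.

0.867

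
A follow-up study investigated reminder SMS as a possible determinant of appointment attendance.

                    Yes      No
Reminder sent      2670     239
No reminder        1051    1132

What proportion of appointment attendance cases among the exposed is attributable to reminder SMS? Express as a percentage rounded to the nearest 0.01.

47.55

Cells: a = 2670, b = 239, c = 1051, d = 1132.
Risk in exposed = 2670/2909 = 0.91784; risk in unexposed = 1051/2183 = 0.48145.
RR = 0.91784/0.48145 = 1.90642
AR% = (RR − 1)/RR × 100 = (1.90642 − 1)/1.90642 × 100 = 47.5457%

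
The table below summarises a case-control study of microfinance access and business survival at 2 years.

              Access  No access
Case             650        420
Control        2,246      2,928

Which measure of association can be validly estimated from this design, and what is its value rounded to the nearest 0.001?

Reading the table with exposure as columns: a = 650 (Access, case), b = 2246 (Access, non-case), c = 420 (No access, case), d = 2928.
This is a case-control study: participants were sampled on outcome status, so risks in the source population cannot be estimated directly — relative risk is not valid here. The odds ratio is the appropriate measure.
OR = (a·d)/(b·c) = (650 × 2928) / (2246 × 420) = 1903200 / 943320 = 2.01756

2.018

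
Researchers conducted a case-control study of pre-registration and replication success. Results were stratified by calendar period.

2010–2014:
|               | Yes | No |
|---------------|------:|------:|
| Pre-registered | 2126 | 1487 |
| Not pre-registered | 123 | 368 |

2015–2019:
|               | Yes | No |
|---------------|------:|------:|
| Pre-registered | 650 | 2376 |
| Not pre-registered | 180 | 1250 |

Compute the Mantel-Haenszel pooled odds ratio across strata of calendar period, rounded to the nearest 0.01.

2.65

OR_MH = Σ(aᵢdᵢ/nᵢ) / Σ(bᵢcᵢ/nᵢ), where nᵢ is the stratum total.
Stratum 1 (2010–2014): n = 4104; a·d/n = 2126·368/4104 = 190.6355; b·c/n = 1487·123/4104 = 44.5665
Stratum 2 (2015–2019): n = 4456; a·d/n = 650·1250/4456 = 182.3384; b·c/n = 2376·180/4456 = 95.9785
OR_MH = (190.6355 + 182.3384) / (44.5665 + 95.9785) = 372.9739 / 140.5450 = 2.65377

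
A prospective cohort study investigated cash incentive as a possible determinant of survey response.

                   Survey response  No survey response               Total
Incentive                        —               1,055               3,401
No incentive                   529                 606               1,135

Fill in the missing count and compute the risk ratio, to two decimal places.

The missing cell is in the exposed row: 3401 − 1055 = 2346.
So a = 2346, b = 1055, c = 529, d = 606.
RR = [a/(a+b)] / [c/(c+d)] = (2346/3401) / (529/1135) = 0.68980/0.46608 = 1.48000

1.48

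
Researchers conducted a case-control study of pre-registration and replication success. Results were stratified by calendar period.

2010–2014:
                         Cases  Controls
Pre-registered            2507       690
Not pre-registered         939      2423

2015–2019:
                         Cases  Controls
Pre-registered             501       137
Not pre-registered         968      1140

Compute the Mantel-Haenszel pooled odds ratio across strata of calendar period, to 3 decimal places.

OR_MH = Σ(aᵢdᵢ/nᵢ) / Σ(bᵢcᵢ/nᵢ), where nᵢ is the stratum total.
Stratum 1 (2010–2014): n = 6559; a·d/n = 2507·2423/6559 = 926.1261; b·c/n = 690·939/6559 = 98.7818
Stratum 2 (2015–2019): n = 2746; a·d/n = 501·1140/2746 = 207.9898; b·c/n = 137·968/2746 = 48.2942
OR_MH = (926.1261 + 207.9898) / (98.7818 + 48.2942) = 1134.1159 / 147.0761 = 7.71108

7.711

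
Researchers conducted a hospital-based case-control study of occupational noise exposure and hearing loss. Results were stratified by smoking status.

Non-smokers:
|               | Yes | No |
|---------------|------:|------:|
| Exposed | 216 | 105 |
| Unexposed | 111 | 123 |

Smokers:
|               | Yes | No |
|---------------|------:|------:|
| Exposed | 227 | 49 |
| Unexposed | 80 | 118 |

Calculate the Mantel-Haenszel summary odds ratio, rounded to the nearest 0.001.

OR_MH = Σ(aᵢdᵢ/nᵢ) / Σ(bᵢcᵢ/nᵢ), where nᵢ is the stratum total.
Stratum 1 (Non-smokers): n = 555; a·d/n = 216·123/555 = 47.8703; b·c/n = 105·111/555 = 21.0000
Stratum 2 (Smokers): n = 474; a·d/n = 227·118/474 = 56.5105; b·c/n = 49·80/474 = 8.2700
OR_MH = (47.8703 + 56.5105) / (21.0000 + 8.2700) = 104.3808 / 29.2700 = 3.56613

3.566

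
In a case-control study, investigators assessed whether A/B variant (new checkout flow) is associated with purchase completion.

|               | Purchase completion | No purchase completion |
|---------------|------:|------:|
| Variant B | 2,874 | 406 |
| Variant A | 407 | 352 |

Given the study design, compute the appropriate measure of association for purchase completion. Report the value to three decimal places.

6.122

Cells: a = 2874, b = 406, c = 407, d = 352.
This is a case-control study: participants were sampled on outcome status, so risks in the source population cannot be estimated directly — relative risk is not valid here. The odds ratio is the appropriate measure.
OR = (a·d)/(b·c) = (2874 × 352) / (406 × 407) = 1011648 / 165242 = 6.12222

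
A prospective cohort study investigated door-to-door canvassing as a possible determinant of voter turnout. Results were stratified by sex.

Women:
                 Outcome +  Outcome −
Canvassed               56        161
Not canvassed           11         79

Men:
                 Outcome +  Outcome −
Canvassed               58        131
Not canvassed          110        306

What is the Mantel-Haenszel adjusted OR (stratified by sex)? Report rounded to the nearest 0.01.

1.48

OR_MH = Σ(aᵢdᵢ/nᵢ) / Σ(bᵢcᵢ/nᵢ), where nᵢ is the stratum total.
Stratum 1 (Women): n = 307; a·d/n = 56·79/307 = 14.4104; b·c/n = 161·11/307 = 5.7687
Stratum 2 (Men): n = 605; a·d/n = 58·306/605 = 29.3355; b·c/n = 131·110/605 = 23.8182
OR_MH = (14.4104 + 29.3355) / (5.7687 + 23.8182) = 43.7460 / 29.5869 = 1.47856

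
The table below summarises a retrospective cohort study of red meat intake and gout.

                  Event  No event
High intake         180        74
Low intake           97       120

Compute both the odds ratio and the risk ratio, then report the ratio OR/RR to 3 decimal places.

Cells: a = 180, b = 74, c = 97, d = 120.
OR = (180·120)/(74·97) = 21600/7178 = 3.00919
Risk in exposed = 180/254 = 0.70866; risk in unexposed = 97/217 = 0.44700; RR = 1.58536
OR/RR = 3.00919 / 1.58536 = 1.89812
The outcome is not rare, so the OR lies further from 1 than the RR.

1.898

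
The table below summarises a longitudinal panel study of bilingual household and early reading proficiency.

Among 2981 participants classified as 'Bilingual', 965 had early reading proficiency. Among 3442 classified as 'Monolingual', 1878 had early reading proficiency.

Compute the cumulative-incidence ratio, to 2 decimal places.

0.59

From the description: a = 965, b = 2016, c = 1878, d = 1564.
Risk in exposed = 965/2981 = 0.32372; risk in unexposed = 1878/3442 = 0.54561.
RR = 0.32372 / 0.54561 = 0.59331
The risk is 41% lower among the exposed than among the unexposed.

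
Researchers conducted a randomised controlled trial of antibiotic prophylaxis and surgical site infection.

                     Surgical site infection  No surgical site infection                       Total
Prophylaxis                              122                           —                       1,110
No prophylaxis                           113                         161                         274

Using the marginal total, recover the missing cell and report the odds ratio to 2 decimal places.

The missing cell is in the exposed row: 1110 − 122 = 988.
So a = 122, b = 988, c = 113, d = 161.
OR = (a·d)/(b·c) = (122 × 161) / (988 × 113) = 19642 / 111644 = 0.17593

0.18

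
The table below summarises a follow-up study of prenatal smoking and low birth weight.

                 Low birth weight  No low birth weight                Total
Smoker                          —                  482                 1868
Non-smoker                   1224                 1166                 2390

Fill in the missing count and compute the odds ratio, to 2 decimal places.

The missing cell is in the exposed row: 1868 − 482 = 1386.
So a = 1386, b = 482, c = 1224, d = 1166.
OR = (a·d)/(b·c) = (1386 × 1166) / (482 × 1224) = 1616076 / 589968 = 2.73926

2.74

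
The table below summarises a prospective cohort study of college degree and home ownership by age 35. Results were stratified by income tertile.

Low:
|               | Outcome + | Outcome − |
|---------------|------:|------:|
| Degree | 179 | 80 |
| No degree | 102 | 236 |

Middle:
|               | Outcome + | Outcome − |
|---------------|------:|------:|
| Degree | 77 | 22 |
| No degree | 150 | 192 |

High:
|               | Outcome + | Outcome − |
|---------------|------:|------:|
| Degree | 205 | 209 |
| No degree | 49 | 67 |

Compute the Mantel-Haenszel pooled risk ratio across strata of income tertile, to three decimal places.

1.772

RR_MH = Σ(aᵢ·n₀ᵢ/nᵢ) / Σ(cᵢ·n₁ᵢ/nᵢ), with n₁ᵢ = aᵢ+bᵢ (exposed), n₀ᵢ = cᵢ+dᵢ (unexposed), nᵢ = n₁ᵢ+n₀ᵢ.
Stratum 1 (Low): n₁ = 259, n₀ = 338, n = 597; a·n₀/n = 179·338/597 = 101.3434; c·n₁/n = 102·259/597 = 44.2513
Stratum 2 (Middle): n₁ = 99, n₀ = 342, n = 441; a·n₀/n = 77·342/441 = 59.7143; c·n₁/n = 150·99/441 = 33.6735
Stratum 3 (High): n₁ = 414, n₀ = 116, n = 530; a·n₀/n = 205·116/530 = 44.8679; c·n₁/n = 49·414/530 = 38.2755
RR_MH = (101.3434 + 59.7143 + 44.8679) / (44.2513 + 33.6735 + 38.2755) = 205.9256 / 116.2002 = 1.77216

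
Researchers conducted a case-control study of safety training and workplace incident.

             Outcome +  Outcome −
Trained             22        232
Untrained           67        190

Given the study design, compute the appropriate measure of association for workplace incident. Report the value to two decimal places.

0.27

Cells: a = 22, b = 232, c = 67, d = 190.
This is a case-control study: participants were sampled on outcome status, so risks in the source population cannot be estimated directly — relative risk is not valid here. The odds ratio is the appropriate measure.
OR = (a·d)/(b·c) = (22 × 190) / (232 × 67) = 4180 / 15544 = 0.26891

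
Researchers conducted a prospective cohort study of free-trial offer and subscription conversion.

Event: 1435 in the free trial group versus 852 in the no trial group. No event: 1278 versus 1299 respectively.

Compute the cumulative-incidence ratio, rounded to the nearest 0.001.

1.335

From the description: a = 1435, b = 1278, c = 852, d = 1299.
Risk in exposed = 1435/2713 = 0.52893; risk in unexposed = 852/2151 = 0.39609.
RR = 0.52893 / 0.39609 = 1.33537
The risk among the exposed is 1.34 times that among the unexposed.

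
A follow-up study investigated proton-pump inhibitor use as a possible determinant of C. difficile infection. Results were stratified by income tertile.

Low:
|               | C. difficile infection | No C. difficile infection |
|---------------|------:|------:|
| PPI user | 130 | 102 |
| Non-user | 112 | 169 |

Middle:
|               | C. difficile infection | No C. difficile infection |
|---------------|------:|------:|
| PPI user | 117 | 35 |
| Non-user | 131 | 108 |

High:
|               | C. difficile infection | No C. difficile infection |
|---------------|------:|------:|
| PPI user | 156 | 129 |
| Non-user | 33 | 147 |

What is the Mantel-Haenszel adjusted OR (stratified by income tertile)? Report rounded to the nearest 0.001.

OR_MH = Σ(aᵢdᵢ/nᵢ) / Σ(bᵢcᵢ/nᵢ), where nᵢ is the stratum total.
Stratum 1 (Low): n = 513; a·d/n = 130·169/513 = 42.8265; b·c/n = 102·112/513 = 22.2690
Stratum 2 (Middle): n = 391; a·d/n = 117·108/391 = 32.3171; b·c/n = 35·131/391 = 11.7263
Stratum 3 (High): n = 465; a·d/n = 156·147/465 = 49.3161; b·c/n = 129·33/465 = 9.1548
OR_MH = (42.8265 + 32.3171 + 49.3161) / (22.2690 + 11.7263 + 9.1548) = 124.4598 / 43.1502 = 2.88434

2.884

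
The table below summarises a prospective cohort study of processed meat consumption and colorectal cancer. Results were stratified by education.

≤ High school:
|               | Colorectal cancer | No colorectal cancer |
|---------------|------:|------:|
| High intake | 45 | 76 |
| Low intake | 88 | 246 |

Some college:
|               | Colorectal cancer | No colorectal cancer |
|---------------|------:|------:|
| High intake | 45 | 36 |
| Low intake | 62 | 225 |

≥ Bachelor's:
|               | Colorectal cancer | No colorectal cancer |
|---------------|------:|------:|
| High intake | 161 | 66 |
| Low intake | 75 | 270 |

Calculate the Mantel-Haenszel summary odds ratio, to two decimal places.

4.35

OR_MH = Σ(aᵢdᵢ/nᵢ) / Σ(bᵢcᵢ/nᵢ), where nᵢ is the stratum total.
Stratum 1 (≤ High school): n = 455; a·d/n = 45·246/455 = 24.3297; b·c/n = 76·88/455 = 14.6989
Stratum 2 (Some college): n = 368; a·d/n = 45·225/368 = 27.5136; b·c/n = 36·62/368 = 6.0652
Stratum 3 (≥ Bachelor's): n = 572; a·d/n = 161·270/572 = 75.9965; b·c/n = 66·75/572 = 8.6538
OR_MH = (24.3297 + 27.5136 + 75.9965) / (14.6989 + 6.0652 + 8.6538) = 127.8398 / 29.4180 = 4.34564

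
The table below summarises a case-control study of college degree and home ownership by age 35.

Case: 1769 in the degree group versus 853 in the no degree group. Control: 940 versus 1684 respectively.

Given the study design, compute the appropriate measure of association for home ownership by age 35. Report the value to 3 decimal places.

From the description: a = 1769, b = 940, c = 853, d = 1684.
This is a case-control study: participants were sampled on outcome status, so risks in the source population cannot be estimated directly — relative risk is not valid here. The odds ratio is the appropriate measure.
OR = (a·d)/(b·c) = (1769 × 1684) / (940 × 853) = 2978996 / 801820 = 3.71529

3.715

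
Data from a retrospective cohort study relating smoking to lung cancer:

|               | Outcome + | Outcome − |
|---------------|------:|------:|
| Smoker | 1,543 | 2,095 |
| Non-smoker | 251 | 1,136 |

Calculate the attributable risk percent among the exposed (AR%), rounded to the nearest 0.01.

57.33

Cells: a = 1543, b = 2095, c = 251, d = 1136.
Risk in exposed = 1543/3638 = 0.42413; risk in unexposed = 251/1387 = 0.18097.
RR = 0.42413/0.18097 = 2.34372
AR% = (RR − 1)/RR × 100 = (2.34372 − 1)/2.34372 × 100 = 57.3328%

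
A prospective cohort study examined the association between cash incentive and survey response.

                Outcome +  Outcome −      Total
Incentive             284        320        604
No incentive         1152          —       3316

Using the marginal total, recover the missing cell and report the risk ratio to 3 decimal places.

1.353

The missing cell is in the unexposed row: 3316 − 1152 = 2164.
So a = 284, b = 320, c = 1152, d = 2164.
RR = [a/(a+b)] / [c/(c+d)] = (284/604) / (1152/3316) = 0.47020/0.34741 = 1.35345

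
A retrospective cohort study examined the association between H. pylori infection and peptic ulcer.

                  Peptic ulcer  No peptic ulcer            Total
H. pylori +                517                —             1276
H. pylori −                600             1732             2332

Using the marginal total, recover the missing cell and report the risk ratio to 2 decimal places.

The missing cell is in the exposed row: 1276 − 517 = 759.
So a = 517, b = 759, c = 600, d = 1732.
RR = [a/(a+b)] / [c/(c+d)] = (517/1276) / (600/2332) = 0.40517/0.25729 = 1.57477

1.57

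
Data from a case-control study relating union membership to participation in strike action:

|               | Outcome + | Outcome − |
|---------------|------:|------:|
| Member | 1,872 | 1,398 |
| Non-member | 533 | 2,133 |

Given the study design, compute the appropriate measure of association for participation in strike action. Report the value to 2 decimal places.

5.36

Cells: a = 1872, b = 1398, c = 533, d = 2133.
This is a case-control study: participants were sampled on outcome status, so risks in the source population cannot be estimated directly — relative risk is not valid here. The odds ratio is the appropriate measure.
OR = (a·d)/(b·c) = (1872 × 2133) / (1398 × 533) = 3992976 / 745134 = 5.35874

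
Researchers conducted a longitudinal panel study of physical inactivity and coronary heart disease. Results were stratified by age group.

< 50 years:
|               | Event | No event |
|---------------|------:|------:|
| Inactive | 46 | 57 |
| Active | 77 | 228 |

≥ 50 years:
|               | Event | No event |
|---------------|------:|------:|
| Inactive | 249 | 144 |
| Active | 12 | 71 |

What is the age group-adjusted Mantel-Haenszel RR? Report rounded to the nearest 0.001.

2.651

RR_MH = Σ(aᵢ·n₀ᵢ/nᵢ) / Σ(cᵢ·n₁ᵢ/nᵢ), with n₁ᵢ = aᵢ+bᵢ (exposed), n₀ᵢ = cᵢ+dᵢ (unexposed), nᵢ = n₁ᵢ+n₀ᵢ.
Stratum 1 (< 50 years): n₁ = 103, n₀ = 305, n = 408; a·n₀/n = 46·305/408 = 34.3873; c·n₁/n = 77·103/408 = 19.4387
Stratum 2 (≥ 50 years): n₁ = 393, n₀ = 83, n = 476; a·n₀/n = 249·83/476 = 43.4181; c·n₁/n = 12·393/476 = 9.9076
RR_MH = (34.3873 + 43.4181) / (19.4387 + 9.9076) = 77.8053 / 29.3463 = 2.65128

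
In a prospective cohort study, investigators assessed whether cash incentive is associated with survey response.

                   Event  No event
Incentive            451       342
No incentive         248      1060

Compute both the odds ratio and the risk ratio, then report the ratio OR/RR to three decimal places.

Cells: a = 451, b = 342, c = 248, d = 1060.
OR = (451·1060)/(342·248) = 478060/84816 = 5.63644
Risk in exposed = 451/793 = 0.56873; risk in unexposed = 248/1308 = 0.18960; RR = 2.99957
OR/RR = 5.63644 / 2.99957 = 1.87908
The outcome is not rare, so the OR lies further from 1 than the RR.

1.879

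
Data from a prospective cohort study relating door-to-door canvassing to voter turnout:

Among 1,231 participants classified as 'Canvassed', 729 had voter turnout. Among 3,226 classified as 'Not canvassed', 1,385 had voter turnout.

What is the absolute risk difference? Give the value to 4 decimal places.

From the description: a = 729, b = 502, c = 1385, d = 1841.
Risk in exposed = 729/1231 = 0.592201; risk in unexposed = 1385/3226 = 0.429324.
Risk difference = 0.592201 − 0.429324 = 0.162877

0.1629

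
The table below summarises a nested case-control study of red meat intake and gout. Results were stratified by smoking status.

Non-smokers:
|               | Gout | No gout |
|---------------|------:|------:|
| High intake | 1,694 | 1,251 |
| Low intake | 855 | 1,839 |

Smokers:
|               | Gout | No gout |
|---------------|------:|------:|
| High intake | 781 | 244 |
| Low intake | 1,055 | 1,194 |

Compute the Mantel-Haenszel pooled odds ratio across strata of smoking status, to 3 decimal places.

3.121

OR_MH = Σ(aᵢdᵢ/nᵢ) / Σ(bᵢcᵢ/nᵢ), where nᵢ is the stratum total.
Stratum 1 (Non-smokers): n = 5639; a·d/n = 1694·1839/5639 = 552.4501; b·c/n = 1251·855/5639 = 189.6799
Stratum 2 (Smokers): n = 3274; a·d/n = 781·1194/3274 = 284.8241; b·c/n = 244·1055/3274 = 78.6255
OR_MH = (552.4501 + 284.8241) / (189.6799 + 78.6255) = 837.2741 / 268.3054 = 3.12060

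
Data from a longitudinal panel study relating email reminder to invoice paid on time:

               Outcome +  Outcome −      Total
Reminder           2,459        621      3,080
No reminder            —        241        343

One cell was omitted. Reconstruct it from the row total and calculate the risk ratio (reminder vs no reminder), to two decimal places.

2.68

The missing cell is in the unexposed row: 343 − 241 = 102.
So a = 2459, b = 621, c = 102, d = 241.
RR = [a/(a+b)] / [c/(c+d)] = (2459/3080) / (102/343) = 0.79838/0.29738 = 2.68474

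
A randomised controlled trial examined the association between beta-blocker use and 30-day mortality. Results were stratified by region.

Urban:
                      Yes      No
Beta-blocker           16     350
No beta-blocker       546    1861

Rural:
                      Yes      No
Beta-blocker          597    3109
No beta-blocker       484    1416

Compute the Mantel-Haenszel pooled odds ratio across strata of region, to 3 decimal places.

0.479

OR_MH = Σ(aᵢdᵢ/nᵢ) / Σ(bᵢcᵢ/nᵢ), where nᵢ is the stratum total.
Stratum 1 (Urban): n = 2773; a·d/n = 16·1861/2773 = 10.7378; b·c/n = 350·546/2773 = 68.9145
Stratum 2 (Rural): n = 5606; a·d/n = 597·1416/5606 = 150.7941; b·c/n = 3109·484/5606 = 268.4188
OR_MH = (10.7378 + 150.7941) / (68.9145 + 268.4188) = 161.5320 / 337.3334 = 0.47885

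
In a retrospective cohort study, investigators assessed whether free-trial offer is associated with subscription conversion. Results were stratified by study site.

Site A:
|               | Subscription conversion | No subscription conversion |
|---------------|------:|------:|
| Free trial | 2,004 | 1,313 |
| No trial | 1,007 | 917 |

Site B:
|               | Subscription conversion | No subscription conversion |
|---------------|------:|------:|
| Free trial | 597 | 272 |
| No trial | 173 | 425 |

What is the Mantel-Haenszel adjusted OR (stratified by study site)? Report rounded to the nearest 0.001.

OR_MH = Σ(aᵢdᵢ/nᵢ) / Σ(bᵢcᵢ/nᵢ), where nᵢ is the stratum total.
Stratum 1 (Site A): n = 5241; a·d/n = 2004·917/5241 = 350.6331; b·c/n = 1313·1007/5241 = 252.2784
Stratum 2 (Site B): n = 1467; a·d/n = 597·425/1467 = 172.9550; b·c/n = 272·173/1467 = 32.0763
OR_MH = (350.6331 + 172.9550) / (252.2784 + 32.0763) = 523.5881 / 284.3547 = 1.84132

1.841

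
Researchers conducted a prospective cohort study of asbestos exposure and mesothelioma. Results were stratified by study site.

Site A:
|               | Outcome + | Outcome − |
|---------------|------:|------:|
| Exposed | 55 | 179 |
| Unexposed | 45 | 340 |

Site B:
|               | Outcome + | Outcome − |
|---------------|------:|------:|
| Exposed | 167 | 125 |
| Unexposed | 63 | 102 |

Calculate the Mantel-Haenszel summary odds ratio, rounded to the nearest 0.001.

2.231

OR_MH = Σ(aᵢdᵢ/nᵢ) / Σ(bᵢcᵢ/nᵢ), where nᵢ is the stratum total.
Stratum 1 (Site A): n = 619; a·d/n = 55·340/619 = 30.2100; b·c/n = 179·45/619 = 13.0129
Stratum 2 (Site B): n = 457; a·d/n = 167·102/457 = 37.2735; b·c/n = 125·63/457 = 17.2319
OR_MH = (30.2100 + 37.2735) / (13.0129 + 17.2319) = 67.4835 / 30.2449 = 2.23124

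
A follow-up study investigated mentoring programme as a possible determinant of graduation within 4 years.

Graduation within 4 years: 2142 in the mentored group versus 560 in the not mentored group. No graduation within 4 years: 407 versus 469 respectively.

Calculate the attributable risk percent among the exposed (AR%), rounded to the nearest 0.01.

From the description: a = 2142, b = 407, c = 560, d = 469.
Risk in exposed = 2142/2549 = 0.84033; risk in unexposed = 560/1029 = 0.54422.
RR = 0.84033/0.54422 = 1.54411
AR% = (RR − 1)/RR × 100 = (1.54411 − 1)/1.54411 × 100 = 35.2376%

35.24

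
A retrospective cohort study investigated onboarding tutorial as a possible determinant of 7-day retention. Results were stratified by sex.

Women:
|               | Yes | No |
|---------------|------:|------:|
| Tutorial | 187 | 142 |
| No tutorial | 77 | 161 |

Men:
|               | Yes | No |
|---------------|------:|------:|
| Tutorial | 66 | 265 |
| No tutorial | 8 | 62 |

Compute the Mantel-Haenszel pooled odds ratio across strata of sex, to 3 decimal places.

OR_MH = Σ(aᵢdᵢ/nᵢ) / Σ(bᵢcᵢ/nᵢ), where nᵢ is the stratum total.
Stratum 1 (Women): n = 567; a·d/n = 187·161/567 = 53.0988; b·c/n = 142·77/567 = 19.2840
Stratum 2 (Men): n = 401; a·d/n = 66·62/401 = 10.2045; b·c/n = 265·8/401 = 5.2868
OR_MH = (53.0988 + 10.2045) / (19.2840 + 5.2868) = 63.3033 / 24.5707 = 2.57637

2.576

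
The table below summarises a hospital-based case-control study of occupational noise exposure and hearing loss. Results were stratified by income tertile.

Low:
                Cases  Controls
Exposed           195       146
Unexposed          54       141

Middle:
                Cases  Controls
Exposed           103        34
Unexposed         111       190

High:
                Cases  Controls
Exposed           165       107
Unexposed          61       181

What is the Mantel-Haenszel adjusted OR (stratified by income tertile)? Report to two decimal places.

4.28

OR_MH = Σ(aᵢdᵢ/nᵢ) / Σ(bᵢcᵢ/nᵢ), where nᵢ is the stratum total.
Stratum 1 (Low): n = 536; a·d/n = 195·141/536 = 51.2966; b·c/n = 146·54/536 = 14.7090
Stratum 2 (Middle): n = 438; a·d/n = 103·190/438 = 44.6804; b·c/n = 34·111/438 = 8.6164
Stratum 3 (High): n = 514; a·d/n = 165·181/514 = 58.1031; b·c/n = 107·61/514 = 12.6984
OR_MH = (51.2966 + 44.6804 + 58.1031) / (14.7090 + 8.6164 + 12.6984) = 154.0801 / 36.0238 = 4.27717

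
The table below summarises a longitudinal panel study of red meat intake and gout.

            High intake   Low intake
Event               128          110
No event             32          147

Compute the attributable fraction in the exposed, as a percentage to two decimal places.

Reading the table with exposure as columns: a = 128 (High intake, case), b = 32 (High intake, non-case), c = 110 (Low intake, case), d = 147.
Risk in exposed = 128/160 = 0.80000; risk in unexposed = 110/257 = 0.42802.
RR = 0.80000/0.42802 = 1.86909
AR% = (RR − 1)/RR × 100 = (1.86909 − 1)/1.86909 × 100 = 46.4981%

46.50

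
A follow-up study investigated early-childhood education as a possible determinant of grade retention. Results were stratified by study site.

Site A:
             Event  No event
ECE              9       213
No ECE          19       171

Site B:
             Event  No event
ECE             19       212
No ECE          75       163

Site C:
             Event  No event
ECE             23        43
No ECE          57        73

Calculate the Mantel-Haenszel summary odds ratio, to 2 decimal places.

OR_MH = Σ(aᵢdᵢ/nᵢ) / Σ(bᵢcᵢ/nᵢ), where nᵢ is the stratum total.
Stratum 1 (Site A): n = 412; a·d/n = 9·171/412 = 3.7354; b·c/n = 213·19/412 = 9.8228
Stratum 2 (Site B): n = 469; a·d/n = 19·163/469 = 6.6034; b·c/n = 212·75/469 = 33.9019
Stratum 3 (Site C): n = 196; a·d/n = 23·73/196 = 8.5663; b·c/n = 43·57/196 = 12.5051
OR_MH = (3.7354 + 6.6034 + 8.5663) / (9.8228 + 33.9019 + 12.5051) = 18.9052 / 56.2298 = 0.33621

0.34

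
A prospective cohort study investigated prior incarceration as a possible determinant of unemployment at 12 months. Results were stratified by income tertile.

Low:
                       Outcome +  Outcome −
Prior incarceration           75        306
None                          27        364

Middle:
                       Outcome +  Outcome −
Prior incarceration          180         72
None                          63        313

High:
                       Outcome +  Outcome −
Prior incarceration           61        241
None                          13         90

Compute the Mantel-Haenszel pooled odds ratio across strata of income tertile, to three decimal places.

OR_MH = Σ(aᵢdᵢ/nᵢ) / Σ(bᵢcᵢ/nᵢ), where nᵢ is the stratum total.
Stratum 1 (Low): n = 772; a·d/n = 75·364/772 = 35.3627; b·c/n = 306·27/772 = 10.7021
Stratum 2 (Middle): n = 628; a·d/n = 180·313/628 = 89.7134; b·c/n = 72·63/628 = 7.2229
Stratum 3 (High): n = 405; a·d/n = 61·90/405 = 13.5556; b·c/n = 241·13/405 = 7.7358
OR_MH = (35.3627 + 89.7134 + 13.5556) / (10.7021 + 7.2229 + 7.7358) = 138.6316 / 25.6608 = 5.40247

5.402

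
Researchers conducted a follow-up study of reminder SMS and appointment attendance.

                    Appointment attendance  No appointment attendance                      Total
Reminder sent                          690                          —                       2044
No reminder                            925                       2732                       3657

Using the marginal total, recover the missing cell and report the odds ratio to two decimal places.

1.51

The missing cell is in the exposed row: 2044 − 690 = 1354.
So a = 690, b = 1354, c = 925, d = 2732.
OR = (a·d)/(b·c) = (690 × 2732) / (1354 × 925) = 1885080 / 1252450 = 1.50511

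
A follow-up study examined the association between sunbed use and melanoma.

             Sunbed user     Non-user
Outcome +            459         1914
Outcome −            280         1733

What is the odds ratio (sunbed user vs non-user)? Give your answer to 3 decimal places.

1.484

Reading the table with exposure as columns: a = 459 (Sunbed user, case), b = 280 (Sunbed user, non-case), c = 1914 (Non-user, case), d = 1733.
OR = (a·d)/(b·c) = (459 × 1733) / (280 × 1914) = 795447 / 535920 = 1.48426
The odds of melanoma are about 1.48 times as high in the sunbed user group.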